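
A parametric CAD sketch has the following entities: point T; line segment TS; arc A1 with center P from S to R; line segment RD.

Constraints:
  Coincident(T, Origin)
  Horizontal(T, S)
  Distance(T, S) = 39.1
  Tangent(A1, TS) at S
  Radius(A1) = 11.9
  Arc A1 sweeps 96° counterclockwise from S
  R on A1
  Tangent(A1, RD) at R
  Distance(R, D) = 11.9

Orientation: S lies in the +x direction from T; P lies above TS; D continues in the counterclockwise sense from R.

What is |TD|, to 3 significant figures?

55.6

T is at the origin; T and S share the same y with |TS| = 39.1 and S on the +x side, so S = (39.1, 0.00). A1 meets TS tangentially, so PS is at right angles to TS, so P = S + (0, 11.9) = (39.1, 11.9). On A1, S sits at bearing -90° from P; a 96° counterclockwise sweep puts R at bearing 6°, so R = P + 11.9·(cos 6°, sin 6°) = (50.9, 13.1). The tangent condition forces PR to be normal to RD, so RD runs along (−sin 6°, cos 6°); with |RD| = 11.9, D = (49.7, 25.0). Then |TD| = |D − T| = 55.6.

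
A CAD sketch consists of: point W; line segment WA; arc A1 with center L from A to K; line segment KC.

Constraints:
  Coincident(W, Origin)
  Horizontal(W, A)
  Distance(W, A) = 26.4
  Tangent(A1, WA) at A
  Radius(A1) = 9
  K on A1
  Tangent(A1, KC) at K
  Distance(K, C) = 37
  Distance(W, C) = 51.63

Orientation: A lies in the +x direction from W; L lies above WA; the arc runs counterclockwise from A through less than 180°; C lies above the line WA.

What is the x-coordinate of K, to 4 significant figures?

34.82

Checks: W = (0.00, 0.00) ✓; |LK| = 9.000 ✓; ∠(LK, KC) = 90.00° ✓; |KC| = 37.00 ✓; |WC| = 51.63 ✓.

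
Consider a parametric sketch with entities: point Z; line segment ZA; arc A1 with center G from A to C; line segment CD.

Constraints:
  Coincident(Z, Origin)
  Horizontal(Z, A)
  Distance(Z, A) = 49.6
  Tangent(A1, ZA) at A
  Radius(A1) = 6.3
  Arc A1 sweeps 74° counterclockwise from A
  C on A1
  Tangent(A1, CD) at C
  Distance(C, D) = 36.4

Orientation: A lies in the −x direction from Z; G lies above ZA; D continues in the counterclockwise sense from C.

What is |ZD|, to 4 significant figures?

51.84

Z is at the origin; Z and A share the same y with |ZA| = 49.6 and A on the −x side, so A = (-49.60, 0.000). Tangency of A1 to ZA means the radius GA is perpendicular to ZA, so G = A + (0, 6.3) = (-49.60, 6.300). On A1, A sits at bearing -90° from G; a 74° counterclockwise sweep puts C at bearing -16°, so C = G + 6.3·(cos -16°, sin -16°) = (-43.54, 4.563). Since A1 is tangent to CD there, GC ⟂ CD, so CD runs along (−sin -16°, cos -16°); with |CD| = 36.4, D = (-33.51, 39.55). Then |ZD| = |D − Z| = 51.84.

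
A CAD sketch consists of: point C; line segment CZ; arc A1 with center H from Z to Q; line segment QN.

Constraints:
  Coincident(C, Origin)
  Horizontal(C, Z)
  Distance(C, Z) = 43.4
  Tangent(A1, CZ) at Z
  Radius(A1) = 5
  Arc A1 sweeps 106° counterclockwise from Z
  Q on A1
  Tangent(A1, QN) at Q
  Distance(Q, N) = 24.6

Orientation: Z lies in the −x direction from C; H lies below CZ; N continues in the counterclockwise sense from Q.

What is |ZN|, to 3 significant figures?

30.1

C is at the origin; C and Z share the same y with |CZ| = 43.4 and Z on the −x side, so Z = (-43.4, 0.00). The tangent condition forces HZ to be normal to CZ, so H = Z + (0, -5) = (-43.4, -5.00). On A1, Z sits at bearing 90° from H; a 106° counterclockwise sweep puts Q at bearing 196°, so Q = H + 5.0·(cos 196°, sin 196°) = (-48.2, -6.38). Tangency of A1 to QN means the radius HQ is perpendicular to QN, so QN runs along (−sin 196°, cos 196°); with |QN| = 24.6, N = (-41.4, -30.0). Then |ZN| = |N − Z| = 30.1.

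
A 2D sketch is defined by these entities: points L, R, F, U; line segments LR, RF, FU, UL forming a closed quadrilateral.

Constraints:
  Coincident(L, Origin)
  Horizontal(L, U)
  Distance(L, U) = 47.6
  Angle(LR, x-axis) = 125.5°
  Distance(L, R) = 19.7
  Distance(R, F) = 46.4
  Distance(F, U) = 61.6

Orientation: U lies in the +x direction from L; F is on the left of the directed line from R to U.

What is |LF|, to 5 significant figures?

55.617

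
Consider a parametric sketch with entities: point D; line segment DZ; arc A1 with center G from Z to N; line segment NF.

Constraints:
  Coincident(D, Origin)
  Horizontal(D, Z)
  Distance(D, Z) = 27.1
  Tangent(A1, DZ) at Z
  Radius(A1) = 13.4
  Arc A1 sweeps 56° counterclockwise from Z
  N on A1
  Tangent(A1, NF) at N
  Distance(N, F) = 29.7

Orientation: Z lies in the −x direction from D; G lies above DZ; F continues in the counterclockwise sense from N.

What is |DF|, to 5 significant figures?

30.535

On A1, Z sits at bearing -90° from G; a 56° counterclockwise sweep puts N at bearing -34°, so N = G + 13.4·(cos -34°, sin -34°) = (-15.991, 5.9068). Tangency of A1 to NF means the radius GN is perpendicular to NF, so NF runs along (−sin -34°, cos -34°); with |NF| = 29.7, F = (0.61713, 30.529). Then |DF| = |F − D| = 30.535.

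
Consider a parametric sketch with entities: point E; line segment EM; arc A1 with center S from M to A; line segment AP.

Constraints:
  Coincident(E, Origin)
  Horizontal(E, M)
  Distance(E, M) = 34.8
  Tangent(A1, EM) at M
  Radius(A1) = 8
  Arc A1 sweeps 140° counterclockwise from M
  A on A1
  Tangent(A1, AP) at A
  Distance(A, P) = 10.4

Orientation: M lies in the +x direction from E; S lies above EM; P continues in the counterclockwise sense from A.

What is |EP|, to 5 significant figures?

38.153

On A1, M sits at bearing -90° from S; a 140° counterclockwise sweep puts A at bearing 50°, so A = S + 8.0·(cos 50°, sin 50°) = (39.942, 14.128). Since A1 is tangent to AP there, SA ⟂ AP, so AP runs along (−sin 50°, cos 50°); with |AP| = 10.4, P = (31.975, 20.813). Then |EP| = |P − E| = 38.153.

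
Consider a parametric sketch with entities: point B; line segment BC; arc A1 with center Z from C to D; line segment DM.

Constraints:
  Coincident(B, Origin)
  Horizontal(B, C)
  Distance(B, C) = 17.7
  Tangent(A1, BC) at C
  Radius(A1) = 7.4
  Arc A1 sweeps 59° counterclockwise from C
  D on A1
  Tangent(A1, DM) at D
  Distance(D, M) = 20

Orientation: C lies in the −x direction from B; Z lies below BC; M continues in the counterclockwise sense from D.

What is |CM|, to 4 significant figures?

26.59

On A1, C sits at bearing 90° from Z; a 59° counterclockwise sweep puts D at bearing 149°, so D = Z + 7.4·(cos 149°, sin 149°) = (-24.04, -3.589). Since A1 is tangent to DM there, ZD ⟂ DM, so DM runs along (−sin 149°, cos 149°); with |DM| = 20.0, M = (-34.34, -20.73). Then |CM| = |M − C| = 26.59.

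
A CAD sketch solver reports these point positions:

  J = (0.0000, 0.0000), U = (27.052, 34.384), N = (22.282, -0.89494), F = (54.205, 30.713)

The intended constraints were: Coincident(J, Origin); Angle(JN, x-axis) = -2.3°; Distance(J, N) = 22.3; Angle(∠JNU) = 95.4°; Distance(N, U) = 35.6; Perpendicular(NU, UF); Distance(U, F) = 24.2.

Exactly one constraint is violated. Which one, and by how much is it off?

Distance(U, F) = 24.2 — off by 3.20.

J = (0.00, 0.00) ✓; JN at -2.300° ✓; |JN| = 22.30 ✓; ∠JNU = 95.40° ✓; |NU| = 35.60 ✓; ∠(NU, UF) = 90.00° ✓; |UF| = 27.40 ✗.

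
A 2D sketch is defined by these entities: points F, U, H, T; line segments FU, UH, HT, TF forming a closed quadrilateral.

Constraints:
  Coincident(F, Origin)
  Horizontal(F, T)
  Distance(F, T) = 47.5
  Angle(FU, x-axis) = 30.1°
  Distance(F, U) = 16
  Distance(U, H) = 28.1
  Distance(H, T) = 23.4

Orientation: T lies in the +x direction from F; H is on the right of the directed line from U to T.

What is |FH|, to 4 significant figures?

33.35

F is at the origin; F and T share the same y with |FT| = 47.5 and T in +x, so T = (47.5, 0). FU runs at 30.1° with |FU| = 16.0, so U = (13.84, 8.024). H is determined by |UH| = 28.1 and |HT| = 23.4 together: it lies at the intersection of circle(U, 28.1) and circle(T, 23.4). With |UT| = 34.60, the foot of the radical line on UT is 20.80 from U and the perpendicular offset is √(28.1² − 20.80²) = 18.90. Taking the right-of-UT solution: H = (29.69, -15.18).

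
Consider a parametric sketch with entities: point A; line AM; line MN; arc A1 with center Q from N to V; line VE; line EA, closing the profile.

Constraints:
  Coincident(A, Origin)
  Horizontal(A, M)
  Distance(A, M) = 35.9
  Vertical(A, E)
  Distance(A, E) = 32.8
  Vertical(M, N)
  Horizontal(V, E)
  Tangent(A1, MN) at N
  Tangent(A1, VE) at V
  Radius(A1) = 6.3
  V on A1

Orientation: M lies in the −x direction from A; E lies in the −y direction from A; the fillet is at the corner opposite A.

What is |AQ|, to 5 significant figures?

39.729

A and E share the same x with |AE| = 32.8 and E on the −y side, so E = (0.0000, -32.800). The virtual corner opposite A is at (-35.900, -32.800). Tangency of A1 to MN means the radius QN is perpendicular to MN and since A1 is tangent to VE there, QV ⟂ VE, with radius 6.3, so the center Q sits 6.3 in from both sides at Q = (-29.600, -26.500). Then |AQ| = |Q − A| = 39.729.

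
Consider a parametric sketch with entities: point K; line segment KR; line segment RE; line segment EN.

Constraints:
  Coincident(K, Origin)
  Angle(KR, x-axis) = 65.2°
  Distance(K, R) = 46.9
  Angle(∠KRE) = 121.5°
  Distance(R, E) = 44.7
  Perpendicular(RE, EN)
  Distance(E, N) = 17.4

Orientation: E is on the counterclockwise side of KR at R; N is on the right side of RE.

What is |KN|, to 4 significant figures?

89.90

K is at the origin; KR runs at 65.2° with length 46.9, so R = 46.9·(cos 65.2°, sin 65.2°) = (19.67, 42.57). ∠KRE = 121.5°, so RE runs at 65.2° + (180° − 121.5°) = 123.7° from the x-axis; with |RE| = 44.7, E = R + 44.7·(cos 123.7°, sin 123.7°) = (-5.129, 79.76). RE ⟂ EN; with |EN| = 17.4 on the right of RE, N = E + 17.4·(0.8320, 0.5548) = (9.347, 89.42). Then |KN| = |N − K| = 89.90.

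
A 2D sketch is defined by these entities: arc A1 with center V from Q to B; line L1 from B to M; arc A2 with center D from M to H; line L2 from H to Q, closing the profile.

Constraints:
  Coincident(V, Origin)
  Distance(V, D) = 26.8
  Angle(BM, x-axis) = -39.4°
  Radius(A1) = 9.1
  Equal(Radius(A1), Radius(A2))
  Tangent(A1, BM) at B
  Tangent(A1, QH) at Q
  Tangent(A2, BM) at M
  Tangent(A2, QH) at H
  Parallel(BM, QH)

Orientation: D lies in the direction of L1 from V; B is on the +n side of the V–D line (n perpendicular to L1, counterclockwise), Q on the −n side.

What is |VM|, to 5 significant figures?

28.303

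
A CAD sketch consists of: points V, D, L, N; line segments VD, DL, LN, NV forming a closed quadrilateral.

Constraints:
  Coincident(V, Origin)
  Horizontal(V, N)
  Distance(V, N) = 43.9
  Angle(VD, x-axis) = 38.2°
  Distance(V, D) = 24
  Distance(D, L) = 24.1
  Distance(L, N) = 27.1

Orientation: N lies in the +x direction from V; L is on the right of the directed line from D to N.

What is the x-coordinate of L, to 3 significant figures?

18.4

V is at the origin; VN is horizontal with |VN| = 43.9 and N in +x, so N = (43.9, 0). VD runs at 38.2° with |VD| = 24.0, so D = (18.9, 14.8). L is determined by |DL| = 24.1 and |LN| = 27.1 together: it lies at the intersection of circle(D, 24.1) and circle(N, 27.1). With |DN| = 29.1, the foot of the radical line on DN is 11.9 from D and the perpendicular offset is √(24.1² − 11.9²) = 20.9. Taking the right-of-DN solution: L = (18.4, -9.25).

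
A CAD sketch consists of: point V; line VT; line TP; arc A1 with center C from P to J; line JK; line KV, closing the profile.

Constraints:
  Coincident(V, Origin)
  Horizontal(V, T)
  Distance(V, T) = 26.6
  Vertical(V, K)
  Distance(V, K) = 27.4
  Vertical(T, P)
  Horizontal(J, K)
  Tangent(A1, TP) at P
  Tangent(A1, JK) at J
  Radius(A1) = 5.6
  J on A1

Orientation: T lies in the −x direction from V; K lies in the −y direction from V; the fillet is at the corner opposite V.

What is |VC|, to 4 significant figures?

30.27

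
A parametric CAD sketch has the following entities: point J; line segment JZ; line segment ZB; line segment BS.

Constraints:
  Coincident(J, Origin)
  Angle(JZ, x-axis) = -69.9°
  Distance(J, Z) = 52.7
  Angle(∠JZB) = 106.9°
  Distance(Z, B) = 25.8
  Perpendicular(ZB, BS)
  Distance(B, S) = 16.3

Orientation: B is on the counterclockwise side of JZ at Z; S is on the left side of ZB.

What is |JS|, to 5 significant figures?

53.435

J is at the origin; JZ runs at -69.9° with length 52.7, so Z = 52.7·(cos -69.9°, sin -69.9°) = (18.111, -49.490). ∠JZB = 106.9°, so ZB runs at -69.9° + (180° − 106.9°) = 3.2000° from the x-axis; with |ZB| = 25.8, B = Z + 25.8·(cos 3.2000°, sin 3.2000°) = (43.871, -48.050). The perpendicularity gives BS at right angles to ZB; with |BS| = 16.3 on the left of ZB, S = B + 16.3·(-0.055822, 0.99844) = (42.961, -31.775). Then |JS| = |S − J| = 53.435.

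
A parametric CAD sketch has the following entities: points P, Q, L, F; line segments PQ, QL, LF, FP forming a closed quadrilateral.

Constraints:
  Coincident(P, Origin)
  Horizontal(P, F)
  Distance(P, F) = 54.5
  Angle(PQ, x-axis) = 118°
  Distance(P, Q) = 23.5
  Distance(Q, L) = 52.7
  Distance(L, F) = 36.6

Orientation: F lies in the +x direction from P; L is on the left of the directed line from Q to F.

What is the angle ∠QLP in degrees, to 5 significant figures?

25.859°

Checks: |QL| = 52.70 ✓; |LF| = 36.60 ✓.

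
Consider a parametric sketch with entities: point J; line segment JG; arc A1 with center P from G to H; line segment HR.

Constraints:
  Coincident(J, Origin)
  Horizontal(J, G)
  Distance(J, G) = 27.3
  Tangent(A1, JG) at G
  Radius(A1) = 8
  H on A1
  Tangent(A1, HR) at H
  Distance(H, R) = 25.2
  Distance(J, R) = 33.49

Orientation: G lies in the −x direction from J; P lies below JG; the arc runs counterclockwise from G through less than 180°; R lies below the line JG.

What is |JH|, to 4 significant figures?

35.46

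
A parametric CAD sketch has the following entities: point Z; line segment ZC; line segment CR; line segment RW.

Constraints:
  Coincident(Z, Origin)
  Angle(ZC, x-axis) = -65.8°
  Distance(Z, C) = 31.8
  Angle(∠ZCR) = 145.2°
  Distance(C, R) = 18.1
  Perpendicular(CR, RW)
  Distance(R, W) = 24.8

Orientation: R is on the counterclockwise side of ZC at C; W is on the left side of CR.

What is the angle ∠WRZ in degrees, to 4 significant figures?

67.68°

∠ZCR = 145.2°, so CR runs at -65.8° + (180° − 145.2°) = -31.00° from the x-axis; with |CR| = 18.1, R = C + 18.1·(cos -31.00°, sin -31.00°) = (28.55, -38.33). CR is perpendicular to RW; with |RW| = 24.8 on the left of CR, W = R + 24.8·(0.5150, 0.8572) = (41.32, -17.07). Then cos ∠WRZ = RW·RZ / (|RW||RZ|), giving 67.68°.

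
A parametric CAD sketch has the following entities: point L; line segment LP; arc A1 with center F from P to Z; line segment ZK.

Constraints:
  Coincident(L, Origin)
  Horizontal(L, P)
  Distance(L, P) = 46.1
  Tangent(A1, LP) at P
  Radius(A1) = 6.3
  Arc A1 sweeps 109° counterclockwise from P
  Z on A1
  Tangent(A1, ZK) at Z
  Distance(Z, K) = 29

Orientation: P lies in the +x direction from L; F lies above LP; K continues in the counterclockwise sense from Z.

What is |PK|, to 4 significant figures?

35.94

L is at the origin; L and P share the same y with |LP| = 46.1 and P on the +x side, so P = (46.10, 0.000). A1 meets LP tangentially, so FP is at right angles to LP, so F = P + (0, 6.3) = (46.10, 6.300). On A1, P sits at bearing -90° from F; a 109° counterclockwise sweep puts Z at bearing 19°, so Z = F + 6.3·(cos 19°, sin 19°) = (52.06, 8.351). The tangent condition forces FZ to be normal to ZK, so ZK runs along (−sin 19°, cos 19°); with |ZK| = 29.0, K = (42.62, 35.77). Then |PK| = |K − P| = 35.94.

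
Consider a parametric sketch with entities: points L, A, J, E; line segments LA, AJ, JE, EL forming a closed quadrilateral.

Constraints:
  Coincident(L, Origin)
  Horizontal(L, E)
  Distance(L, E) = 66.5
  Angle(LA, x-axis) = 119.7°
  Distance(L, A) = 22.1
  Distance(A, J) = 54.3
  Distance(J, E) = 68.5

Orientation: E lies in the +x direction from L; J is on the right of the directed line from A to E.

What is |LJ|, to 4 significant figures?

32.92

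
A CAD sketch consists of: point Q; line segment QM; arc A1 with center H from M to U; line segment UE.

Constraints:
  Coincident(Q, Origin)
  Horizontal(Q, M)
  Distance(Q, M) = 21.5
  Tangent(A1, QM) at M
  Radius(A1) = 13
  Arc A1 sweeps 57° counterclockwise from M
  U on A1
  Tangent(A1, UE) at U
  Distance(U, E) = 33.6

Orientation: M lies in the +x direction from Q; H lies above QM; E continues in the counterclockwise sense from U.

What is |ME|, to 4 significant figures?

44.89

On A1, M sits at bearing -90° from H; a 57° counterclockwise sweep puts U at bearing -33°, so U = H + 13.0·(cos -33°, sin -33°) = (32.40, 5.920). Tangency of A1 to UE means the radius HU is perpendicular to UE, so UE runs along (−sin -33°, cos -33°); with |UE| = 33.6, E = (50.70, 34.10). Then |ME| = |E − M| = 44.89.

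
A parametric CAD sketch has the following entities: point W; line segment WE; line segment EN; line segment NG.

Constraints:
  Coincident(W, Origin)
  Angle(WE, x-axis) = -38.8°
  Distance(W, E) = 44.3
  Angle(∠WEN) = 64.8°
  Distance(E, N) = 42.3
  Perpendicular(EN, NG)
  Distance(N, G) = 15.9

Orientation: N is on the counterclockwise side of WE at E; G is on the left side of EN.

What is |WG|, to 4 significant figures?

33.68

W is at the origin; WE runs at -38.8° with length 44.3, so E = 44.3·(cos -38.8°, sin -38.8°) = (34.52, -27.76). ∠WEN = 64.8°, so EN runs at -38.8° + (180° − 64.8°) = 76.40° from the x-axis; with |EN| = 42.3, N = E + 42.3·(cos 76.40°, sin 76.40°) = (44.47, 13.36). EN ⟂ NG; with |NG| = 15.9 on the left of EN, G = N + 15.9·(-0.9720, 0.2351) = (29.02, 17.09). Then |WG| = |G − W| = 33.68.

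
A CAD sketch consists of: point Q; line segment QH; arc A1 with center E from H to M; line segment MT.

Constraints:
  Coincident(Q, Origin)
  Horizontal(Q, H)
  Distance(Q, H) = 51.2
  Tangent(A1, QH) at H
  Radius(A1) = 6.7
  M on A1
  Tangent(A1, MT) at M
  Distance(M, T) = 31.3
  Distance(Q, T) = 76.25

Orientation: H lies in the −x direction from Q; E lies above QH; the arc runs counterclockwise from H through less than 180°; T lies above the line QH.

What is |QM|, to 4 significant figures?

47.81

Q is at the origin; QH is horizontal with |QH| = 51.2 and H on the −x side, so H = (-51.20, 0.000). Tangency of A1 to QH means the radius EH is perpendicular to QH, so E = H + (0, 6.7) = (-51.20, 6.700). Since EM ⟂ MT (tangency), |ET| = √(6.7² + 31.3²) = 32.01 regardless of where M sits on A1. So T lies on both circle(Q, 76.25) and circle(E, 32.01); the above-QH intersection is T = (-68.40, 33.69). M is the foot of the tangent from T: M = (-46.43, 11.40).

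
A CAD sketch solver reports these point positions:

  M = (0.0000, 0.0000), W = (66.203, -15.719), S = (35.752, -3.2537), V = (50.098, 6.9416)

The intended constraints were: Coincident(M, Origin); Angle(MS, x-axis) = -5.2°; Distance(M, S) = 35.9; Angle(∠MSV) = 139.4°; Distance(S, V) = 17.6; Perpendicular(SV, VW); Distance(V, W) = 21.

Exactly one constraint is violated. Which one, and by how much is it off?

Distance(V, W) = 21 — off by 6.80.

M = (0.00, 0.00) ✓; MS at -5.200° ✓; |MS| = 35.90 ✓; ∠MSV = 139.4° ✓; |SV| = 17.60 ✓; ∠(SV, VW) = 90.00° ✓; |VW| = 27.80 ✗.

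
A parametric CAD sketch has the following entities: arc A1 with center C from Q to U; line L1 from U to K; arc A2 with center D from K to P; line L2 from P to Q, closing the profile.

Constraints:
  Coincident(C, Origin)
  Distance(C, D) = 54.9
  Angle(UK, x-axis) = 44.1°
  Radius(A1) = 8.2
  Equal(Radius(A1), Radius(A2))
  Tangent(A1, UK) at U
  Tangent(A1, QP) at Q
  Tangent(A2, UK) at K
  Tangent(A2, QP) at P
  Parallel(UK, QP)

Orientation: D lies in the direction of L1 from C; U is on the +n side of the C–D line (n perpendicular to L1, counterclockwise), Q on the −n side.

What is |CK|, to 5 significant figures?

55.509

The slot axis is L1's direction at 44.1°, so u = (cos 44.1°, sin 44.1°) = (0.71813, 0.69591) and n = (−sin 44.1°, cos 44.1°) = (-0.69591, 0.71813). C is at the origin and D lies 54.9 along u from C, so D = 54.9·u = (39.425, 38.206). Tangency of A1 to both parallel lines with radius 8.2 puts U and Q at C ± 8.2·n: U = (-5.7065, 5.8886), Q = (5.7065, -5.8886). Equal radii place K and P the same way about D: K = D + 8.2·n = (33.719, 44.094), P = D − 8.2·n = (45.132, 32.317). Then |CK| = |K − C| = 55.509.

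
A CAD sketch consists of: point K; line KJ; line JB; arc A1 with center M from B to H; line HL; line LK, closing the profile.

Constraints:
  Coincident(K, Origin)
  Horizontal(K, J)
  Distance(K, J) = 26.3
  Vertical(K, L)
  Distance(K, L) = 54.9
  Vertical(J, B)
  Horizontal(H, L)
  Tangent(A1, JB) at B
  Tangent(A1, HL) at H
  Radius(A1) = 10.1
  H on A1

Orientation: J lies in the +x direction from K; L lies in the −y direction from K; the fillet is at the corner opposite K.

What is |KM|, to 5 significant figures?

47.639

K is at the origin; KJ is horizontal with |KJ| = 26.3 and J on the +x side, so J = (26.300, 0.0000). K and L share the same x with |KL| = 54.9 and L on the −y side, so L = (0.0000, -54.900). The virtual corner opposite K is at (26.300, -54.900). Since A1 is tangent to JB there, MB ⟂ JB and tangency of A1 to HL means the radius MH is perpendicular to HL, with radius 10.1, so the center M sits 10.1 in from both sides at M = (16.200, -44.800). Then |KM| = |M − K| = 47.639.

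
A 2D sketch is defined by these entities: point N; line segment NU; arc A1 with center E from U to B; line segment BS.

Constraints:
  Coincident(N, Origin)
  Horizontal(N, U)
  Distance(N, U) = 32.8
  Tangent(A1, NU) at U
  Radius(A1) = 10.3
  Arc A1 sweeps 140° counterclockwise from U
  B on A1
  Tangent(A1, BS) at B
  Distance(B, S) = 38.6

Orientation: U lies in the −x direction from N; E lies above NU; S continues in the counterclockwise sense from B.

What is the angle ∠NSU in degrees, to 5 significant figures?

24.268°

N is at the origin; NU is horizontal with |NU| = 32.8 and U on the −x side, so U = (-32.800, 0.0000). The tangent condition forces EU to be normal to NU, so E = U + (0, 10.3) = (-32.800, 10.300). On A1, U sits at bearing -90° from E; a 140° counterclockwise sweep puts B at bearing 50°, so B = E + 10.3·(cos 50°, sin 50°) = (-26.179, 18.190). A1 meets BS tangentially, so EB is at right angles to BS, so BS runs along (−sin 50°, cos 50°); with |BS| = 38.6, S = (-55.749, 43.002). Then cos ∠NSU = SN·SU / (|SN||SU|), giving 24.268°.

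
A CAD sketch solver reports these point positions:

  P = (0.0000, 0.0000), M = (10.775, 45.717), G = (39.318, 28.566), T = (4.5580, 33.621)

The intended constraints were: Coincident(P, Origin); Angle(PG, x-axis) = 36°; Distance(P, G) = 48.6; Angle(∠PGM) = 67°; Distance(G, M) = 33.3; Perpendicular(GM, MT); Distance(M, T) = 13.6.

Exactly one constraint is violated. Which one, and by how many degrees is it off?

Perpendicular(GM, MT) — off by 3.80°.

P = (0.00, 0.00) ✓; PG at 36.00° ✓; |PG| = 48.60 ✓; ∠PGM = 67.00° ✓; |GM| = 33.30 ✓; ∠(GM, MT) = 93.80° ✗; |MT| = 13.60 ✓.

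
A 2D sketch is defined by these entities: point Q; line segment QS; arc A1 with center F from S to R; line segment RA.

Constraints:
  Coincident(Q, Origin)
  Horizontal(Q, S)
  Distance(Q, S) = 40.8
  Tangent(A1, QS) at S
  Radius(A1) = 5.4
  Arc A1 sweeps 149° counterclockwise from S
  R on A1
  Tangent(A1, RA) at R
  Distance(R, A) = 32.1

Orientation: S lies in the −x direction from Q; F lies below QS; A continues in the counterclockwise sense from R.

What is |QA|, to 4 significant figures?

31.04

Q is at the origin; Q and S share the same y with |QS| = 40.8 and S on the −x side, so S = (-40.80, 0.000). Tangency of A1 to QS means the radius FS is perpendicular to QS, so F = S + (0, -5.4) = (-40.80, -5.400). On A1, S sits at bearing 90° from F; a 149° counterclockwise sweep puts R at bearing 239°, so R = F + 5.4·(cos 239°, sin 239°) = (-43.58, -10.03). Tangency of A1 to RA means the radius FR is perpendicular to RA, so RA runs along (−sin 239°, cos 239°); with |RA| = 32.1, A = (-16.07, -26.56). Then |QA| = |A − Q| = 31.04.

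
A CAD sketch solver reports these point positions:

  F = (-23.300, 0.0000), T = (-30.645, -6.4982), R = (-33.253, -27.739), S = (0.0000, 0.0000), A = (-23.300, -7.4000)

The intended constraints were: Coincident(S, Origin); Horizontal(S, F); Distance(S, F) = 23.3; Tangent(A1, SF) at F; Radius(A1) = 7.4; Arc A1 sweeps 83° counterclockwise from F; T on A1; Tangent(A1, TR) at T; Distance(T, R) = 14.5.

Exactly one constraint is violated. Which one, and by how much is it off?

Distance(T, R) = 14.5 — off by 6.90.

S = (0.00, 0.00) ✓; S.y = 0.00, F.y = 0.00 ✓; |SF| = 23.30 ✓; ∠(AF, FS) = 90.00° ✓; |AF| = 7.400 ✓; bearing(A→T) − bearing(A→F) = 83.00° ✓; |AT| = 7.400 ✓; ∠(AT, TR) = 90.00° ✓; |TR| = 21.40 ✗.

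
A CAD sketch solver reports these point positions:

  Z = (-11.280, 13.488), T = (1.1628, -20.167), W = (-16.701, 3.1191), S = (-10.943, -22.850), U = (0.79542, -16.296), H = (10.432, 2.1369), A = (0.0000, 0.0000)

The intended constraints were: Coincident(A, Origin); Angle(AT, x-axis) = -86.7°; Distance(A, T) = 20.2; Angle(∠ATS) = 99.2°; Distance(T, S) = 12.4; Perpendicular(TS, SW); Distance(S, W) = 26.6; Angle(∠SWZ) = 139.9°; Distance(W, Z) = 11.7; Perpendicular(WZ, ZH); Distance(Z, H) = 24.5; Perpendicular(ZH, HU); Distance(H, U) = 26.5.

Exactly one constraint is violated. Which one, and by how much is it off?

Distance(H, U) = 26.5 — off by 5.70.

A = (0.00, 0.00) ✓; AT at -86.70° ✓; |AT| = 20.20 ✓; ∠ATS = 99.20° ✓; |TS| = 12.40 ✓; ∠(TS, SW) = 89.99° ✓; |SW| = 26.60 ✓; ∠SWZ = 139.9° ✓; |WZ| = 11.70 ✓; ∠(WZ, ZH) = 90.00° ✓; |ZH| = 24.50 ✓; ∠(ZH, HU) = 90.00° ✓; |HU| = 20.80 ✗.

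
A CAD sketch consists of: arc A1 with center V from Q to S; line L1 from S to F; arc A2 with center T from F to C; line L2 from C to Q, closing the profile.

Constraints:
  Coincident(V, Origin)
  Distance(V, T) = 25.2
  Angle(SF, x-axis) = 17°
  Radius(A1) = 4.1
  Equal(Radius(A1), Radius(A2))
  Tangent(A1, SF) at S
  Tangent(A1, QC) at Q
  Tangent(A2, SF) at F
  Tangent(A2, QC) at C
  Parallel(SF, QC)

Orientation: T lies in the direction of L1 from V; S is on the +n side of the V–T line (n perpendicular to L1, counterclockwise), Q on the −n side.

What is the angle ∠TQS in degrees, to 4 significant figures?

80.76°

V is at the origin and T lies 25.2 along u from V, so T = 25.2·u = (24.10, 7.368). Tangency of A1 to both parallel lines with radius 4.1 puts S and Q at V ± 4.1·n: S = (-1.199, 3.921), Q = (1.199, -3.921). Then cos ∠TQS = QT·QS / (|QT||QS|), giving 80.76°.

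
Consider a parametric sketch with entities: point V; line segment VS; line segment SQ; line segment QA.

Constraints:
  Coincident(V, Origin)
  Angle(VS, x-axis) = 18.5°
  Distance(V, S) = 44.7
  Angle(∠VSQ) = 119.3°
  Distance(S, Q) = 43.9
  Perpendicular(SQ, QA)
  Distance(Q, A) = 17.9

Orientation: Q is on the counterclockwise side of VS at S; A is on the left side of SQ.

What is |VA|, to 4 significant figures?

69.07

V is at the origin; VS runs at 18.5° with length 44.7, so S = 44.7·(cos 18.5°, sin 18.5°) = (42.39, 14.18). ∠VSQ = 119.3°, so SQ runs at 18.5° + (180° − 119.3°) = 79.20° from the x-axis; with |SQ| = 43.9, Q = S + 43.9·(cos 79.20°, sin 79.20°) = (50.62, 57.31). The perpendicularity gives QA at right angles to SQ; with |QA| = 17.9 on the left of SQ, A = Q + 17.9·(-0.9823, 0.1874) = (33.03, 60.66). Then |VA| = |A − V| = 69.07.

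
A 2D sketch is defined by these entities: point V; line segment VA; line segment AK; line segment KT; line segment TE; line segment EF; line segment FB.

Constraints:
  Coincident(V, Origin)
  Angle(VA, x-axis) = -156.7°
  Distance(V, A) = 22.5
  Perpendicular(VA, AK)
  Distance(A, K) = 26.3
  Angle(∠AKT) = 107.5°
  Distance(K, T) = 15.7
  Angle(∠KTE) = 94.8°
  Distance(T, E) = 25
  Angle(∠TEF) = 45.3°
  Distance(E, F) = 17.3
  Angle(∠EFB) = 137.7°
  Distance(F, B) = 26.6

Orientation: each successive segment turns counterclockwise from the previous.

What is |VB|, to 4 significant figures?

46.15

V is at the origin; VA runs at -156.7° with length 22.5, so A = (-20.67, -8.900). The perpendicularity gives AK at right angles to VA, so AK runs at -66.70°; with |AK| = 26.3, K = (-10.26, -33.05). ∠AKT = 107.5° gives KT at 5.800° from the x-axis; with |KT| = 15.7, T = (5.357, -31.47). ∠KTE = 94.8° gives TE at 91.00° from the x-axis; with |TE| = 25.0, E = (4.921, -6.472). ∠TEF = 45.3° gives EF at -134.3° from the x-axis; with |EF| = 17.3, F = (-7.161, -18.85). ∠EFB = 137.7° gives FB at -92.00° from the x-axis; with |FB| = 26.6, B = (-8.090, -45.44). Then |VB| = |B − V| = 46.15.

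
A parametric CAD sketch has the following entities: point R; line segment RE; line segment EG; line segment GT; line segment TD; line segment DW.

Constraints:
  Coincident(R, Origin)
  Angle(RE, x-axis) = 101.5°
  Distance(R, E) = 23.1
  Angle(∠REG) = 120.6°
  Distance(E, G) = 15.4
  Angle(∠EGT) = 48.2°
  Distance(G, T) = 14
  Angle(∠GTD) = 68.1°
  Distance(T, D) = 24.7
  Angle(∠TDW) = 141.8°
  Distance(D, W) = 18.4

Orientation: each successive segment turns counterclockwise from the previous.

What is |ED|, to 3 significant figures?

12.7

R is at the origin; RE runs at 101.5° with length 23.1, so E = (-4.61, 22.6). ∠REG = 120.6° gives EG at 161° from the x-axis; with |EG| = 15.4, G = (-19.2, 27.7). ∠EGT = 48.2° gives GT at -67.3° from the x-axis; with |GT| = 14.0, T = (-13.8, 14.8). ∠GTD = 68.1° gives TD at 44.6° from the x-axis; with |TD| = 24.7, D = (3.83, 32.1). Then |ED| = |D − E| = 12.7.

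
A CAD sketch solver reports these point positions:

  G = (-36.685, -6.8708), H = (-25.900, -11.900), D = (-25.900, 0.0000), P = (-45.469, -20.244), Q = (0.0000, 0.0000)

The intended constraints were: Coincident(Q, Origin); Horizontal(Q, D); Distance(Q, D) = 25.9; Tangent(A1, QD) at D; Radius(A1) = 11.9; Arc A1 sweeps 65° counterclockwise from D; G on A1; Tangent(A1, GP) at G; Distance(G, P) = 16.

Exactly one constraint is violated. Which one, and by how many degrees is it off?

Tangent(A1, GP) at G — off by 8.30°.

Q = (0.00, 0.00) ✓; Q.y = 0.00, D.y = 0.00 ✓; |QD| = 25.90 ✓; ∠(HD, DQ) = 90.00° ✓; |HD| = 11.90 ✓; bearing(H→G) − bearing(H→D) = 65.00° ✓; |HG| = 11.90 ✓; ∠(HG, GP) = 98.30° ✗; |GP| = 16.00 ✓.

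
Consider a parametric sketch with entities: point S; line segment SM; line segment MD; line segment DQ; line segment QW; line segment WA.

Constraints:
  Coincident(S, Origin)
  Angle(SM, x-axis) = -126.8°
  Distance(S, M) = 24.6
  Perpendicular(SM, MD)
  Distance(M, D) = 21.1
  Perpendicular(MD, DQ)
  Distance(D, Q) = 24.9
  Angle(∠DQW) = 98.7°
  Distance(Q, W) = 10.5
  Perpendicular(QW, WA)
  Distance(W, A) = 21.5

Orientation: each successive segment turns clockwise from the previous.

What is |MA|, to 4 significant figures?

9.121

S is at the origin; SM runs at -126.8° with length 24.6, so M = (-14.74, -19.70). SM ⟂ MD, so MD runs at 143.2°; with |MD| = 21.1, D = (-31.63, -7.059). MD ⟂ DQ, so DQ runs at 53.20°; with |DQ| = 24.9, Q = (-16.72, 12.88). ∠DQW = 98.7° gives QW at -28.10° from the x-axis; with |QW| = 10.5, W = (-7.453, 7.934). The perpendicularity gives WA at right angles to QW, so WA runs at -118.1°; with |WA| = 21.5, A = (-17.58, -11.03). Then |MA| = |A − M| = 9.121.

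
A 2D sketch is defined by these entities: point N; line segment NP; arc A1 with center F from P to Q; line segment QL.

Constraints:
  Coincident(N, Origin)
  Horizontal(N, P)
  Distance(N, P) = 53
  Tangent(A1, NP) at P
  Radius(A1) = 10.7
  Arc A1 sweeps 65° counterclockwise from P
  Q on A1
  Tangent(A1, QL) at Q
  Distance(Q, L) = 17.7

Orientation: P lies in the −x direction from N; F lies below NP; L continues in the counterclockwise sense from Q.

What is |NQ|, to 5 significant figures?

63.001

N is at the origin; NP is horizontal with |NP| = 53.0 and P on the −x side, so P = (-53.000, 0.0000). Tangency of A1 to NP means the radius FP is perpendicular to NP, so F = P + (0, -10.7) = (-53.000, -10.700). On A1, P sits at bearing 90° from F; a 65° counterclockwise sweep puts Q at bearing 155°, so Q = F + 10.7·(cos 155°, sin 155°) = (-62.697, -6.1780). Then |NQ| = |Q − N| = 63.001.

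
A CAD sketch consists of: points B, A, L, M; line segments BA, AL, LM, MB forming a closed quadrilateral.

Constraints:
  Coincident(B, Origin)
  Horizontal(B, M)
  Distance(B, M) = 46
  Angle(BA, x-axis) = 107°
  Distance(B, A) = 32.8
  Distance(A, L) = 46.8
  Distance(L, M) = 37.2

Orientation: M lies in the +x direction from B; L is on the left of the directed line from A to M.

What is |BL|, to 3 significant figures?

51.7

B is at the origin; B and M share the same y with |BM| = 46.0 and M in +x, so M = (46.0, 0). BA runs at 107.0° with |BA| = 32.8, so A = (-9.59, 31.4). L is determined by |AL| = 46.8 and |LM| = 37.2 together: it lies at the intersection of circle(A, 46.8) and circle(M, 37.2). With |AM| = 63.8, the foot of the radical line on AM is 38.2 from A and the perpendicular offset is √(46.8² − 38.2²) = 27.0. Taking the left-of-AM solution: L = (37.0, 36.1).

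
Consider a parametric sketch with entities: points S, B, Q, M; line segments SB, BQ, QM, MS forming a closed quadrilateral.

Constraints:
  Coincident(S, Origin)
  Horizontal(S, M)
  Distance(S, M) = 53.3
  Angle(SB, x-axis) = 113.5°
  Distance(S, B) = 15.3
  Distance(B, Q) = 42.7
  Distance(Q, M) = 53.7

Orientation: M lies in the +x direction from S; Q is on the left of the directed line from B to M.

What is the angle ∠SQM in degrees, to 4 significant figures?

61.40°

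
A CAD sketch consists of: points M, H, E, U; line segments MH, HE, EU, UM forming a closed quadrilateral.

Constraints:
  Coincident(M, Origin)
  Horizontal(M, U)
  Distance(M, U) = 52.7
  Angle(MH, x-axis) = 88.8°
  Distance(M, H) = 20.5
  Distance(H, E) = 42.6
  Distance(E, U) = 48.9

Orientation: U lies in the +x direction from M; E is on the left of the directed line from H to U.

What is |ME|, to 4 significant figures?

57.37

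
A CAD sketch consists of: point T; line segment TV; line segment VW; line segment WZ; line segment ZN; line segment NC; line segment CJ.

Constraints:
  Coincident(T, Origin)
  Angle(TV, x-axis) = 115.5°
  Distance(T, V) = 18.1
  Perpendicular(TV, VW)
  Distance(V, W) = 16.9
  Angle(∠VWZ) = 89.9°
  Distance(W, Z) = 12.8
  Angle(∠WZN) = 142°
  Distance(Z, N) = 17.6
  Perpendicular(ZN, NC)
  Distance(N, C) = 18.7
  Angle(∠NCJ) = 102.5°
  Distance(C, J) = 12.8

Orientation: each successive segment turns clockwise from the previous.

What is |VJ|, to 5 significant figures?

4.7709

T is at the origin; TV runs at 115.5° with length 18.1, so V = (-7.7923, 16.337). TV ⟂ VW, so VW runs at 25.500°; with |VW| = 16.9, W = (7.4614, 23.612). ∠VWZ = 89.9° gives WZ at -64.600° from the x-axis; with |WZ| = 12.8, Z = (12.952, 12.050). ∠WZN = 142.0° gives ZN at -102.60° from the x-axis; with |ZN| = 17.6, N = (9.1125, -5.1264). ZN is perpendicular to NC, so NC runs at 167.40°; with |NC| = 18.7, C = (-9.1372, -1.0471). ∠NCJ = 102.5° gives CJ at 89.900° from the x-axis; with |CJ| = 12.8, J = (-9.1148, 11.753). Then |VJ| = |J − V| = 4.7709.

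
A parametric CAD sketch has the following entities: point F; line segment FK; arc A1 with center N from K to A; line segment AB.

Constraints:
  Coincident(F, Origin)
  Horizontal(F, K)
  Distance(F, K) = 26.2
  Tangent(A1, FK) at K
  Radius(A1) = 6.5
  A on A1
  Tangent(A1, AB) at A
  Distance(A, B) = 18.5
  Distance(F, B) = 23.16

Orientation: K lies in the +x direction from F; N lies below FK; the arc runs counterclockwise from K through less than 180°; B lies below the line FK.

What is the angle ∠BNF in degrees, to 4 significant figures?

56.99°

F is at the origin; F and K share the same y with |FK| = 26.2 and K on the +x side, so K = (26.20, 0.000). The tangent condition forces NK to be normal to FK, so N = K + (0, -6.5) = (26.20, -6.500). Since NA ⟂ AB (tangency), |NB| = √(6.5² + 18.5²) = 19.61 regardless of where A sits on A1. So B lies on both circle(F, 23.16) and circle(N, 19.61); the below-FK intersection is B = (11.87, -19.89). A is the foot of the tangent from B: A = (20.44, -3.490).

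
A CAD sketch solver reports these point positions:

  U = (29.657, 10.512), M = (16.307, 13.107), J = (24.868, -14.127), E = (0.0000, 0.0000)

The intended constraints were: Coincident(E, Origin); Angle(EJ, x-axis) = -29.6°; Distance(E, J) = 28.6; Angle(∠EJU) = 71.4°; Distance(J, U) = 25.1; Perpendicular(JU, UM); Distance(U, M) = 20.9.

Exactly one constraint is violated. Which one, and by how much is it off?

Distance(U, M) = 20.9 — off by 7.30.

E = (0.00, 0.00) ✓; EJ at -29.60° ✓; |EJ| = 28.60 ✓; ∠EJU = 71.40° ✓; |JU| = 25.10 ✓; ∠(JU, UM) = 90.00° ✓; |UM| = 13.60 ✗.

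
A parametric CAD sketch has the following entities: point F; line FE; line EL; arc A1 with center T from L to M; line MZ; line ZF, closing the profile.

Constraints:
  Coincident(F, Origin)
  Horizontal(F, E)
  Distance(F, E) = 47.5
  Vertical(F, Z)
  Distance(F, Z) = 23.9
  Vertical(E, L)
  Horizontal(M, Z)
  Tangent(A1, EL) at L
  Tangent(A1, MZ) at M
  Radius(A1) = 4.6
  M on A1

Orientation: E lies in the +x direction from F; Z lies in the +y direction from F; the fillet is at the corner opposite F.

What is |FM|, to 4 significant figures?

49.11

F is at the origin; F and E share the same y with |FE| = 47.5 and E on the +x side, so E = (47.50, 0.000). F and Z share the same x with |FZ| = 23.9 and Z on the +y side, so Z = (0.000, 23.90). The virtual corner opposite F is at (47.50, 23.90). Since A1 is tangent to EL there, TL ⟂ EL and since A1 is tangent to MZ there, TM ⟂ MZ, with radius 4.6, so the center T sits 4.6 in from both sides at T = (42.90, 19.30). That places the tangent points at L = (47.50, 19.30) on EL and M = (42.90, 23.90) on MZ. Then |FM| = |M − F| = 49.11.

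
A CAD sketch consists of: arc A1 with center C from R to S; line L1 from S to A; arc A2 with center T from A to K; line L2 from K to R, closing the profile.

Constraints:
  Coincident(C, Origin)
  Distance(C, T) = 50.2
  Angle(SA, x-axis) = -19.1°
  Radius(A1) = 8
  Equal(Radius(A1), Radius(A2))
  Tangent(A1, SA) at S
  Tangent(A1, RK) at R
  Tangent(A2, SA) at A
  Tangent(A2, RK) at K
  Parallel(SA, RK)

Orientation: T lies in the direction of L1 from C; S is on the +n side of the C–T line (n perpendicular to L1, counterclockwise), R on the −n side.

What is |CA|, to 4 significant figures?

50.83

Tangency of A1 to both parallel lines with radius 8.0 puts S and R at C ± 8.0·n: S = (2.618, 7.560), R = (-2.618, -7.560). Equal radii place A and K the same way about T: A = T + 8.0·n = (50.05, -8.867), K = T − 8.0·n = (44.82, -23.99). Then |CA| = |A − C| = 50.83.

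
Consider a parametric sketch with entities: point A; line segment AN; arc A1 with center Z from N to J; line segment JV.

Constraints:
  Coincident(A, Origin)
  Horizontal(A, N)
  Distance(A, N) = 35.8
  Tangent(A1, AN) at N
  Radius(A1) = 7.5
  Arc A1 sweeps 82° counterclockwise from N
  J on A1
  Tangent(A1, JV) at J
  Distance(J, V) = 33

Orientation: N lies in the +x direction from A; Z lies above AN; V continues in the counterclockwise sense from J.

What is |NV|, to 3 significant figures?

40.9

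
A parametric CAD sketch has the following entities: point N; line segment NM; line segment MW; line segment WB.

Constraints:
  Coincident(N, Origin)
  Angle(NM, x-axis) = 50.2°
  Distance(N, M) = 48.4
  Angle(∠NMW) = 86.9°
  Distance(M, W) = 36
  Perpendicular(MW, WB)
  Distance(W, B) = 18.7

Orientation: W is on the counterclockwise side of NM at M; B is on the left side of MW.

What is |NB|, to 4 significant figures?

44.64

N is at the origin; NM runs at 50.2° with length 48.4, so M = 48.4·(cos 50.2°, sin 50.2°) = (30.98, 37.18). ∠NMW = 86.9°, so MW runs at 50.2° + (180° − 86.9°) = 143.3° from the x-axis; with |MW| = 36.0, W = M + 36.0·(cos 143.3°, sin 143.3°) = (2.117, 58.70). The perpendicularity gives WB at right angles to MW; with |WB| = 18.7 on the left of MW, B = W + 18.7·(-0.5976, -0.8018) = (-9.058, 43.71). Then |NB| = |B − N| = 44.64.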